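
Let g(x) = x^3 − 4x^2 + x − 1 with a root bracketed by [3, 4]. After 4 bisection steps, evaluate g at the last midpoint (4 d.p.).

0.0872

midpoint 3.5: g = -3.625 < 0 → [3.5, 4]
midpoint 3.75: g = -0.765625 < 0 → [3.75, 4]
midpoint 3.875: g = 0.998047 > 0 → [3.75, 3.875]
midpoint 3.8125: g = 0.0872 > 0 → [3.75, 3.8125]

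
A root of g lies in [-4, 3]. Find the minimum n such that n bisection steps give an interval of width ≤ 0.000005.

21

Width after n steps is 7/2^n. Need 2^n ≥ 7/0.000005 = 1400000.
2^20 = 1048576 < 1400000 ≤ 2^21 = 2097152, so n = 21.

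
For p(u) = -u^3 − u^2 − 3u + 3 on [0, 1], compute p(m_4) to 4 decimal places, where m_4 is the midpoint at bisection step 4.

0.1399

midpoint 0.5: p = 1.125 > 0 → [0.5, 1]
midpoint 0.75: p = -0.234375 < 0 → [0.5, 0.75]
midpoint 0.625: p = 0.490234 > 0 → [0.625, 0.75]
midpoint 0.6875: p = 0.1399 > 0 → [0.6875, 0.75]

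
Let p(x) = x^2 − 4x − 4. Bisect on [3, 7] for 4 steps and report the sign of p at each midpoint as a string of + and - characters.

m = 5, p(m) = 1 (+); new bracket [3, 5]
m = 4, p(m) = -4 (−); new bracket [4, 5]
m = 4.5, p(m) = -1.75 (−); new bracket [4.5, 5]
m = 4.75, p(m) = -0.4375 (−); new bracket [4.75, 5]

+---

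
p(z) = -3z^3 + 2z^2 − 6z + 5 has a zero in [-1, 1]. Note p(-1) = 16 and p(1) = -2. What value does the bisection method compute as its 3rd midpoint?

0.75

m = 0, p(m) = 5 (+); new bracket [0, 1]
m = 0.5, p(m) = 2.125 (+); new bracket [0.5, 1]
m = 0.75, p(m) = 0.359375 (+); new bracket [0.75, 1]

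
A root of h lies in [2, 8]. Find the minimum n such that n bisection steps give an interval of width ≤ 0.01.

10

Width after n steps is 6/2^n. Need 2^n ≥ 6/0.01 = 600.
2^9 = 512 < 600 ≤ 2^10 = 1024, so n = 10.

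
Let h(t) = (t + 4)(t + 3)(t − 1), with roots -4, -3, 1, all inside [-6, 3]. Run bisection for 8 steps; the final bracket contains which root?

1

m = -1.5, h(m) = -9.375 (−); new bracket [-1.5, 3]
m = 0.75, h(m) = -4.453125 (−); new bracket [0.75, 3]
m = 1.875, h(m) = 25.060547 (+); new bracket [0.75, 1.875]
m = 1.3125, h(m) = 7.1594 (+); new bracket [0.75, 1.3125]
m = 1.03125, h(m) = 0.6338 (+); new bracket [0.75, 1.03125]
m = 0.890625, h(m) = -2.0811 (−); new bracket [0.890625, 1.03125]
m = 0.9609375, h(m) = -0.7676 (−); new bracket [0.9609375, 1.03125]
m = 0.99609375, h(m) = -0.078 (−); new bracket [0.99609375, 1.03125]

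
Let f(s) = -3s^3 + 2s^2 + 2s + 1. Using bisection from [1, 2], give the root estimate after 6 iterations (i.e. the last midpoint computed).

f(1.5) = -1.625 < 0, so the root lies in [1, 1.5]
f(1.25) = 0.765625 > 0, so the root lies in [1.25, 1.5]
f(1.375) = -0.267578 < 0, so the root lies in [1.25, 1.375]
f(1.3125) = 0.2874 > 0, so the root lies in [1.3125, 1.375]
f(1.34375) = 0.0197 > 0, so the root lies in [1.34375, 1.375]
f(1.359375) = -0.1214 < 0, so the root lies in [1.34375, 1.359375]

1.359375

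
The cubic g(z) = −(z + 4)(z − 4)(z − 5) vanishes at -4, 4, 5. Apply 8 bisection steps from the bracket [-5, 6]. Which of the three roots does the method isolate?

g(0.5) = -70.875 < 0, so the root lies in [-5, 0.5]
g(-2.25) = -79.296875 < 0, so the root lies in [-5, -2.25]
g(-3.625) = -24.662109 < 0, so the root lies in [-5, -3.625]
g(-4.3125) = 24.1907 > 0, so the root lies in [-4.3125, -3.625]
g(-3.96875) = -2.2334 < 0, so the root lies in [-4.3125, -3.96875]
g(-4.140625) = 10.464 > 0, so the root lies in [-4.140625, -3.96875]
g(-4.0546875) = 3.9885 > 0, so the root lies in [-4.0546875, -3.96875]
g(-4.01171875) = 0.8461 > 0, so the root lies in [-4.01171875, -3.96875]

-4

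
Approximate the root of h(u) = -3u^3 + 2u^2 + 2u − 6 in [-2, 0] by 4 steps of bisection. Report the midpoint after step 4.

m = -1, h(m) = -3 (−); new bracket [-2, -1]
m = -1.5, h(m) = 5.625 (+); new bracket [-1.5, -1]
m = -1.25, h(m) = 0.484375 (+); new bracket [-1.25, -1]
m = -1.125, h(m) = -1.4473 (−); new bracket [-1.25, -1.125]

-1.125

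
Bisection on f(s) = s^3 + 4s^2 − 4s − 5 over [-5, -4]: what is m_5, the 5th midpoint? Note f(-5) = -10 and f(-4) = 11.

f(-4.5) = 2.875 > 0, so the root lies in [-5, -4.5]
f(-4.75) = -2.921875 < 0, so the root lies in [-4.75, -4.5]
f(-4.625) = 0.130859 > 0, so the root lies in [-4.75, -4.625]
f(-4.6875) = -1.3562 < 0, so the root lies in [-4.6875, -4.625]
f(-4.65625) = -0.6029 < 0, so the root lies in [-4.65625, -4.625]

-4.65625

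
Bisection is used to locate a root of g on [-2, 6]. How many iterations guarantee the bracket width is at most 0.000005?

21

Width after n steps is 8/2^n. Need 2^n ≥ 8/0.000005 = 1600000.
2^20 = 1048576 < 1600000 ≤ 2^21 = 2097152, so n = 21.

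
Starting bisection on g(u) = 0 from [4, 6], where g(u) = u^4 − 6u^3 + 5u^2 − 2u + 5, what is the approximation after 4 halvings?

midpoint 5: g = -5 < 0 → [5, 6]
midpoint 5.5: g = 62.0625 > 0 → [5, 5.5]
midpoint 5.25: g = 23.785156 > 0 → [5, 5.25]
midpoint 5.125: g = 8.2932 > 0 → [5, 5.125]

5.125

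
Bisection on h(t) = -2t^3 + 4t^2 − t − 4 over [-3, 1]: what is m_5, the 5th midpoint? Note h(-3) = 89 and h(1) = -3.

t = -1 gives h = 3, positive; keep [-1, 1]
t = 0 gives h = -4, negative; keep [-1, 0]
t = -0.5 gives h = -2.25, negative; keep [-1, -0.5]
t = -0.75 gives h = -0.1562, negative; keep [-1, -0.75]
t = -0.875 gives h = 1.2773, positive; keep [-0.875, -0.75]

-0.875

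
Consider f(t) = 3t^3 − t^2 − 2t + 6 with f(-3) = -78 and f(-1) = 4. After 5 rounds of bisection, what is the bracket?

[-1.375, -1.3125]

midpoint -2: f = -18 < 0 → [-2, -1]
midpoint -1.5: f = -3.375 < 0 → [-1.5, -1]
midpoint -1.25: f = 1.078125 > 0 → [-1.5, -1.25]
midpoint -1.375: f = -0.9395 < 0 → [-1.375, -1.25]
midpoint -1.3125: f = 0.1194 > 0 → [-1.375, -1.3125]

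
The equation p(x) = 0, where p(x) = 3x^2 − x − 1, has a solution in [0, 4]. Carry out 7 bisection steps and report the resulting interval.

[0.75, 0.78125]

m = 2, p(m) = 9 (+); new bracket [0, 2]
m = 1, p(m) = 1 (+); new bracket [0, 1]
m = 0.5, p(m) = -0.75 (−); new bracket [0.5, 1]
m = 0.75, p(m) = -0.0625 (−); new bracket [0.75, 1]
m = 0.875, p(m) = 0.4219 (+); new bracket [0.75, 0.875]
m = 0.8125, p(m) = 0.168 (+); new bracket [0.75, 0.8125]
m = 0.78125, p(m) = 0.0498 (+); new bracket [0.75, 0.78125]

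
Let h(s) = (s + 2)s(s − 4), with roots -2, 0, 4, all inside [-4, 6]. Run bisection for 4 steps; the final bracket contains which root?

h(1) = -9 < 0, so the root lies in [1, 6]
h(3.5) = -9.625 < 0, so the root lies in [3.5, 6]
h(4.75) = 24.046875 > 0, so the root lies in [3.5, 4.75]
h(4.125) = 3.1582 > 0, so the root lies in [3.5, 4.125]

4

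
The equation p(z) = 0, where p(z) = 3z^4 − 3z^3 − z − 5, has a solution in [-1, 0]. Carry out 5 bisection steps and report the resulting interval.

[-0.90625, -0.875]

m = -0.5, p(m) = -3.9375 (−); new bracket [-1, -0.5]
m = -0.75, p(m) = -2.035156 (−); new bracket [-1, -0.75]
m = -0.875, p(m) = -0.356689 (−); new bracket [-1, -0.875]
m = -0.9375, p(m) = 0.7269 (+); new bracket [-0.9375, -0.875]
m = -0.90625, p(m) = 0.1627 (+); new bracket [-0.90625, -0.875]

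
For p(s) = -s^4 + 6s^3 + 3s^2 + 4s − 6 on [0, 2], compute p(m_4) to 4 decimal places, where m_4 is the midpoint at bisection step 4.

m = 1, p(m) = 6 (+); new bracket [0, 1]
m = 0.5, p(m) = -2.5625 (−); new bracket [0.5, 1]
m = 0.75, p(m) = 0.902344 (+); new bracket [0.5, 0.75]
m = 0.625, p(m) = -1.0159 (−); new bracket [0.625, 0.75]

-1.0159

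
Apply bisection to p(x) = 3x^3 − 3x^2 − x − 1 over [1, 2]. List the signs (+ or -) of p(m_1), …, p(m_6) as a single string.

m = 1.5, p(m) = 0.875 (+); new bracket [1, 1.5]
m = 1.25, p(m) = -1.078125 (−); new bracket [1.25, 1.5]
m = 1.375, p(m) = -0.248047 (−); new bracket [1.375, 1.5]
m = 1.4375, p(m) = 0.2747 (+); new bracket [1.375, 1.4375]
m = 1.40625, p(m) = 0.0039 (+); new bracket [1.375, 1.40625]
m = 1.390625, p(m) = -0.1244 (−); new bracket [1.390625, 1.40625]

+--++-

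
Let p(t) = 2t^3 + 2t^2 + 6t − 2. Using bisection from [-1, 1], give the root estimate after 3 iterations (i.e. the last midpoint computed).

p(0) = -2 < 0, so the root lies in [0, 1]
p(0.5) = 1.75 > 0, so the root lies in [0, 0.5]
p(0.25) = -0.34375 < 0, so the root lies in [0.25, 0.5]

0.25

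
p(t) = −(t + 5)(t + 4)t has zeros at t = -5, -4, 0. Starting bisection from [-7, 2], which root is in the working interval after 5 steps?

0

midpoint -2.5: p = 9.375 > 0 → [-2.5, 2]
midpoint -0.25: p = 4.453125 > 0 → [-0.25, 2]
midpoint 0.875: p = -25.060547 < 0 → [-0.25, 0.875]
midpoint 0.3125: p = -7.1594 < 0 → [-0.25, 0.3125]
midpoint 0.03125: p = -0.6338 < 0 → [-0.25, 0.03125]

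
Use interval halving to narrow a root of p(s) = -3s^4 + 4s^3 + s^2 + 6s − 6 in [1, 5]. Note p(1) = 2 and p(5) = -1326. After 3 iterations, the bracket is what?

s = 3 gives p = -114, negative; keep [1, 3]
s = 2 gives p = -6, negative; keep [1, 2]
s = 1.5 gives p = 3.5625, positive; keep [1.5, 2]

[1.5, 2]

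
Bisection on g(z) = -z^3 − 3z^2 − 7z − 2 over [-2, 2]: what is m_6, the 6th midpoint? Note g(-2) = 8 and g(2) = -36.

-0.3125

g(0) = -2 < 0, so the root lies in [-2, 0]
g(-1) = 3 > 0, so the root lies in [-1, 0]
g(-0.5) = 0.875 > 0, so the root lies in [-0.5, 0]
g(-0.25) = -0.4219 < 0, so the root lies in [-0.5, -0.25]
g(-0.375) = 0.2559 > 0, so the root lies in [-0.375, -0.25]
g(-0.3125) = -0.075 < 0, so the root lies in [-0.375, -0.3125]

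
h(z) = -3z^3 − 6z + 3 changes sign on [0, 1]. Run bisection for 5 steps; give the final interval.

[0.4375, 0.46875]

h(0.5) = -0.375 < 0, so the root lies in [0, 0.5]
h(0.25) = 1.453125 > 0, so the root lies in [0.25, 0.5]
h(0.375) = 0.591797 > 0, so the root lies in [0.375, 0.5]
h(0.4375) = 0.1238 > 0, so the root lies in [0.4375, 0.5]
h(0.46875) = -0.1215 < 0, so the root lies in [0.4375, 0.46875]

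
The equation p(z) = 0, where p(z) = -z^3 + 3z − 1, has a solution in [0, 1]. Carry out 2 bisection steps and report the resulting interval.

[0.25, 0.5]

m = 0.5, p(m) = 0.375 (+); new bracket [0, 0.5]
m = 0.25, p(m) = -0.265625 (−); new bracket [0.25, 0.5]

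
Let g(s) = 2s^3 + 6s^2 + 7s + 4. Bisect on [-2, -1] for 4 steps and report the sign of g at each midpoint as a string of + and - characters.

midpoint -1.5: g = 0.25 > 0 → [-2, -1.5]
midpoint -1.75: g = -0.59375 < 0 → [-1.75, -1.5]
midpoint -1.625: g = -0.113281 < 0 → [-1.625, -1.5]
midpoint -1.5625: g = 0.0815 > 0 → [-1.625, -1.5625]

+--+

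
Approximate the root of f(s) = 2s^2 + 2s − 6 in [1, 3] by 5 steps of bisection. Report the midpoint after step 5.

m = 2, f(m) = 6 (+); new bracket [1, 2]
m = 1.5, f(m) = 1.5 (+); new bracket [1, 1.5]
m = 1.25, f(m) = -0.375 (−); new bracket [1.25, 1.5]
m = 1.375, f(m) = 0.5312 (+); new bracket [1.25, 1.375]
m = 1.3125, f(m) = 0.0703 (+); new bracket [1.25, 1.3125]

1.3125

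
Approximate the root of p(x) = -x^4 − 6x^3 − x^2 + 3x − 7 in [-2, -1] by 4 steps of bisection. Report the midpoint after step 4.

p(-1.5) = 1.4375 > 0, so the root lies in [-1.5, -1]
p(-1.25) = -3.035156 < 0, so the root lies in [-1.5, -1.25]
p(-1.375) = -0.992432 < 0, so the root lies in [-1.5, -1.375]
p(-1.4375) = 0.1738 > 0, so the root lies in [-1.4375, -1.375]

-1.4375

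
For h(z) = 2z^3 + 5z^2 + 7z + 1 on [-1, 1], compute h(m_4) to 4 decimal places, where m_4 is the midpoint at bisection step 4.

z = 0 gives h = 1, positive; keep [-1, 0]
z = -0.5 gives h = -1.5, negative; keep [-0.5, 0]
z = -0.25 gives h = -0.46875, negative; keep [-0.25, 0]
z = -0.125 gives h = 0.1992, positive; keep [-0.25, -0.125]

0.1992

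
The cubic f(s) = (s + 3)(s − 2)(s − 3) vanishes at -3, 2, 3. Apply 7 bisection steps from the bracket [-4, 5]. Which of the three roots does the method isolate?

-3

midpoint 0.5: f = 13.125 > 0 → [-4, 0.5]
midpoint -1.75: f = 22.265625 > 0 → [-4, -1.75]
midpoint -2.875: f = 3.580078 > 0 → [-4, -2.875]
midpoint -3.4375: f = -15.3142 < 0 → [-3.4375, -2.875]
midpoint -3.15625: f = -4.9599 < 0 → [-3.15625, -2.875]
midpoint -3.015625: f = -0.4714 < 0 → [-3.015625, -2.875]
midpoint -2.9453125: f = 1.6079 > 0 → [-3.015625, -2.9453125]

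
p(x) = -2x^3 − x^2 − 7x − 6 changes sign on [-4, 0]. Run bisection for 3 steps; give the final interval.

[-1, -0.5]

m = -2, p(m) = 20 (+); new bracket [-2, 0]
m = -1, p(m) = 2 (+); new bracket [-1, 0]
m = -0.5, p(m) = -2.5 (−); new bracket [-1, -0.5]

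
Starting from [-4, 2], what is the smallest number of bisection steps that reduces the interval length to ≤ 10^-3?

Width after n steps is 6/2^n. Need 2^n ≥ 6/10^-3 = 6000.
2^12 = 4096 < 6000 ≤ 2^13 = 8192, so n = 13.

13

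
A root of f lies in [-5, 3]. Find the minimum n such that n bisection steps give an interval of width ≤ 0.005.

Width after n steps is 8/2^n. Need 2^n ≥ 8/0.005 = 1600.
2^10 = 1024 < 1600 ≤ 2^11 = 2048, so n = 11.

11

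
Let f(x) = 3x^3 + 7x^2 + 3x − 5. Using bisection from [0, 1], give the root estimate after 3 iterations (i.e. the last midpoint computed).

m = 0.5, f(m) = -1.375 (−); new bracket [0.5, 1]
m = 0.75, f(m) = 2.453125 (+); new bracket [0.5, 0.75]
m = 0.625, f(m) = 0.341797 (+); new bracket [0.5, 0.625]

0.625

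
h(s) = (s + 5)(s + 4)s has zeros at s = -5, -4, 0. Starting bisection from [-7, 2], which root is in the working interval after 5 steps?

0

h(-2.5) = -9.375 < 0, so the root lies in [-2.5, 2]
h(-0.25) = -4.453125 < 0, so the root lies in [-0.25, 2]
h(0.875) = 25.060547 > 0, so the root lies in [-0.25, 0.875]
h(0.3125) = 7.1594 > 0, so the root lies in [-0.25, 0.3125]
h(0.03125) = 0.6338 > 0, so the root lies in [-0.25, 0.03125]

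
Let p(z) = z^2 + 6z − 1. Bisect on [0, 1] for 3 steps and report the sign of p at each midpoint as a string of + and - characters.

++-

z = 0.5 gives p = 2.25, positive; keep [0, 0.5]
z = 0.25 gives p = 0.5625, positive; keep [0, 0.25]
z = 0.125 gives p = -0.234375, negative; keep [0.125, 0.25]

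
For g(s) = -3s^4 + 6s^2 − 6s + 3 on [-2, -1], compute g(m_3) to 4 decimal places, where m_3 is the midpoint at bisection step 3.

-1.7351

g(-1.5) = 10.3125 > 0, so the root lies in [-2, -1.5]
g(-1.75) = 3.738281 > 0, so the root lies in [-2, -1.75]
g(-1.875) = -1.735107 < 0, so the root lies in [-1.875, -1.75]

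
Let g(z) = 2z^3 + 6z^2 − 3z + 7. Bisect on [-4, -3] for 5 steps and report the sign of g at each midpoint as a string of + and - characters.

+-+-+

g(-3.5) = 5.25 > 0, so the root lies in [-4, -3.5]
g(-3.75) = -2.84375 < 0, so the root lies in [-3.75, -3.5]
g(-3.625) = 1.449219 > 0, so the root lies in [-3.75, -3.625]
g(-3.6875) = -0.6343 < 0, so the root lies in [-3.6875, -3.625]
g(-3.65625) = 0.423 > 0, so the root lies in [-3.6875, -3.65625]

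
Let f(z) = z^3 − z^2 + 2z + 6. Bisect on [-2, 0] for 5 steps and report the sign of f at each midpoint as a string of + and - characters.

+--++

m = -1, f(m) = 2 (+); new bracket [-2, -1]
m = -1.5, f(m) = -2.625 (−); new bracket [-1.5, -1]
m = -1.25, f(m) = -0.015625 (−); new bracket [-1.25, -1]
m = -1.125, f(m) = 1.0605 (+); new bracket [-1.25, -1.125]
m = -1.1875, f(m) = 0.5403 (+); new bracket [-1.25, -1.1875]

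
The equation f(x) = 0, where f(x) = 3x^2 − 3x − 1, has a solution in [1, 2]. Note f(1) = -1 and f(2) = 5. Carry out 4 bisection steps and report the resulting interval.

f(1.5) = 1.25 > 0, so the root lies in [1, 1.5]
f(1.25) = -0.0625 < 0, so the root lies in [1.25, 1.5]
f(1.375) = 0.546875 > 0, so the root lies in [1.25, 1.375]
f(1.3125) = 0.2305 > 0, so the root lies in [1.25, 1.3125]

[1.25, 1.3125]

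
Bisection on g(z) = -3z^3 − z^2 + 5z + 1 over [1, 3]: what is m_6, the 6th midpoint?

midpoint 2: g = -17 < 0 → [1, 2]
midpoint 1.5: g = -3.875 < 0 → [1, 1.5]
midpoint 1.25: g = -0.171875 < 0 → [1, 1.25]
midpoint 1.125: g = 1.0879 > 0 → [1.125, 1.25]
midpoint 1.1875: g = 0.5037 > 0 → [1.1875, 1.25]
midpoint 1.21875: g = 0.1776 > 0 → [1.21875, 1.25]

1.21875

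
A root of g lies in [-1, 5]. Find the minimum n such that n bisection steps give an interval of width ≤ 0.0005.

Width after n steps is 6/2^n. Need 2^n ≥ 6/0.0005 = 12000.
2^13 = 8192 < 12000 ≤ 2^14 = 16384, so n = 14.

14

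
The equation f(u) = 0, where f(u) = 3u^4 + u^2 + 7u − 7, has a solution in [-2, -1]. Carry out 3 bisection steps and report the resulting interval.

[-1.625, -1.5]

m = -1.5, f(m) = -0.0625 (−); new bracket [-2, -1.5]
m = -1.75, f(m) = 11.949219 (+); new bracket [-1.75, -1.5]
m = -1.625, f(m) = 5.184326 (+); new bracket [-1.625, -1.5]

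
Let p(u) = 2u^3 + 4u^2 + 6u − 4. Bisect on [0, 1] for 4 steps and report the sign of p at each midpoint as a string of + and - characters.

midpoint 0.5: p = 0.25 > 0 → [0, 0.5]
midpoint 0.25: p = -2.21875 < 0 → [0.25, 0.5]
midpoint 0.375: p = -1.082031 < 0 → [0.375, 0.5]
midpoint 0.4375: p = -0.4419 < 0 → [0.4375, 0.5]

+---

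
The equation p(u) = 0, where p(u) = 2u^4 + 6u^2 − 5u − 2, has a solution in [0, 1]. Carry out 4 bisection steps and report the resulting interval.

[0.875, 0.9375]

u = 0.5 gives p = -2.875, negative; keep [0.5, 1]
u = 0.75 gives p = -1.742188, negative; keep [0.75, 1]
u = 0.875 gives p = -0.608887, negative; keep [0.875, 1]
u = 0.9375 gives p = 0.1309, positive; keep [0.875, 0.9375]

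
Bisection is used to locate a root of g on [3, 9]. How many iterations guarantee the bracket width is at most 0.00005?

Width after n steps is 6/2^n. Need 2^n ≥ 6/0.00005 = 120000.
2^16 = 65536 < 120000 ≤ 2^17 = 131072, so n = 17.

17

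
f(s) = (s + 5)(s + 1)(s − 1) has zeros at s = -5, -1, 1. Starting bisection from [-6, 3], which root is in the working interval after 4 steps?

-5

f(-1.5) = 4.375 > 0, so the root lies in [-6, -1.5]
f(-3.75) = 16.328125 > 0, so the root lies in [-6, -3.75]
f(-4.875) = 2.845703 > 0, so the root lies in [-6, -4.875]
f(-5.4375) = -12.4978 < 0, so the root lies in [-5.4375, -4.875]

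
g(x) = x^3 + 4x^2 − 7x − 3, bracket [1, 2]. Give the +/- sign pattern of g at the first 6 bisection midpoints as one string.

-++-+-

m = 1.5, g(m) = -1.125 (−); new bracket [1.5, 2]
m = 1.75, g(m) = 2.359375 (+); new bracket [1.5, 1.75]
m = 1.625, g(m) = 0.478516 (+); new bracket [1.5, 1.625]
m = 1.5625, g(m) = -0.3572 (−); new bracket [1.5625, 1.625]
m = 1.59375, g(m) = 0.0521 (+); new bracket [1.5625, 1.59375]
m = 1.578125, g(m) = -0.1547 (−); new bracket [1.578125, 1.59375]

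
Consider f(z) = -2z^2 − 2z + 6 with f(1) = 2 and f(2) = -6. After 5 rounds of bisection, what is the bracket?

m = 1.5, f(m) = -1.5 (−); new bracket [1, 1.5]
m = 1.25, f(m) = 0.375 (+); new bracket [1.25, 1.5]
m = 1.375, f(m) = -0.53125 (−); new bracket [1.25, 1.375]
m = 1.3125, f(m) = -0.0703 (−); new bracket [1.25, 1.3125]
m = 1.28125, f(m) = 0.1543 (+); new bracket [1.28125, 1.3125]

[1.28125, 1.3125]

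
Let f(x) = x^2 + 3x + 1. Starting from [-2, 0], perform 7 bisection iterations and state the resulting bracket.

[-0.390625, -0.375]

x = -1 gives f = -1, negative; keep [-1, 0]
x = -0.5 gives f = -0.25, negative; keep [-0.5, 0]
x = -0.25 gives f = 0.3125, positive; keep [-0.5, -0.25]
x = -0.375 gives f = 0.0156, positive; keep [-0.5, -0.375]
x = -0.4375 gives f = -0.1211, negative; keep [-0.4375, -0.375]
x = -0.40625 gives f = -0.0537, negative; keep [-0.40625, -0.375]
x = -0.390625 gives f = -0.0193, negative; keep [-0.390625, -0.375]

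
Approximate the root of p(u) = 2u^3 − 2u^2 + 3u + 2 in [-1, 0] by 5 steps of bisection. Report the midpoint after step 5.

u = -0.5 gives p = -0.25, negative; keep [-0.5, 0]
u = -0.25 gives p = 1.09375, positive; keep [-0.5, -0.25]
u = -0.375 gives p = 0.488281, positive; keep [-0.5, -0.375]
u = -0.4375 gives p = 0.1372, positive; keep [-0.5, -0.4375]
u = -0.46875 gives p = -0.0517, negative; keep [-0.46875, -0.4375]

-0.46875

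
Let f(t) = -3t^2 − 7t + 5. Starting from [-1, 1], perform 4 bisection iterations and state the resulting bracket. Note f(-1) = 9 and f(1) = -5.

[0.5, 0.625]

midpoint 0: f = 5 > 0 → [0, 1]
midpoint 0.5: f = 0.75 > 0 → [0.5, 1]
midpoint 0.75: f = -1.9375 < 0 → [0.5, 0.75]
midpoint 0.625: f = -0.5469 < 0 → [0.5, 0.625]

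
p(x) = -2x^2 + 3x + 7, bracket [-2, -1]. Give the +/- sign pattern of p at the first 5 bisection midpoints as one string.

-+---

p(-1.5) = -2 < 0, so the root lies in [-1.5, -1]
p(-1.25) = 0.125 > 0, so the root lies in [-1.5, -1.25]
p(-1.375) = -0.90625 < 0, so the root lies in [-1.375, -1.25]
p(-1.3125) = -0.3828 < 0, so the root lies in [-1.3125, -1.25]
p(-1.28125) = -0.127 < 0, so the root lies in [-1.28125, -1.25]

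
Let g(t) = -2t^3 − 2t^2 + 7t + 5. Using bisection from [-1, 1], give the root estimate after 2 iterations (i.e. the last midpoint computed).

-0.5

t = 0 gives g = 5, positive; keep [-1, 0]
t = -0.5 gives g = 1.25, positive; keep [-1, -0.5]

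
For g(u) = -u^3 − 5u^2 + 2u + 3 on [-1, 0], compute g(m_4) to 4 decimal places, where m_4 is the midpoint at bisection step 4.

-0.4133

g(-0.5) = 0.875 > 0, so the root lies in [-1, -0.5]
g(-0.75) = -0.890625 < 0, so the root lies in [-0.75, -0.5]
g(-0.625) = 0.041016 > 0, so the root lies in [-0.75, -0.625]
g(-0.6875) = -0.4133 < 0, so the root lies in [-0.6875, -0.625]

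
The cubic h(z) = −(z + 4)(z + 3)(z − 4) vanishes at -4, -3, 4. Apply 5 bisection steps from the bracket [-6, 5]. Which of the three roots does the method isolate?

m = -0.5, h(m) = 39.375 (+); new bracket [-0.5, 5]
m = 2.25, h(m) = 57.421875 (+); new bracket [2.25, 5]
m = 3.625, h(m) = 18.943359 (+); new bracket [3.625, 5]
m = 4.3125, h(m) = -18.9954 (−); new bracket [3.625, 4.3125]
m = 3.96875, h(m) = 1.7354 (+); new bracket [3.96875, 4.3125]

4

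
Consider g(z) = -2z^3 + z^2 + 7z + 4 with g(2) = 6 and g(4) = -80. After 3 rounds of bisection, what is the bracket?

m = 3, g(m) = -20 (−); new bracket [2, 3]
m = 2.5, g(m) = -3.5 (−); new bracket [2, 2.5]
m = 2.25, g(m) = 2.03125 (+); new bracket [2.25, 2.5]

[2.25, 2.5]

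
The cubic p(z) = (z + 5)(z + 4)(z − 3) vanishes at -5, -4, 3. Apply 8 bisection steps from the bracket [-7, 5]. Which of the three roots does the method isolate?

3

p(-1) = -48 < 0, so the root lies in [-1, 5]
p(2) = -42 < 0, so the root lies in [2, 5]
p(3.5) = 31.875 > 0, so the root lies in [2, 3.5]
p(2.75) = -13.0781 < 0, so the root lies in [2.75, 3.5]
p(3.125) = 7.2363 > 0, so the root lies in [2.75, 3.125]
p(2.9375) = -3.4417 < 0, so the root lies in [2.9375, 3.125]
p(3.03125) = 1.7647 > 0, so the root lies in [2.9375, 3.03125]
p(2.984375) = -0.8713 < 0, so the root lies in [2.984375, 3.03125]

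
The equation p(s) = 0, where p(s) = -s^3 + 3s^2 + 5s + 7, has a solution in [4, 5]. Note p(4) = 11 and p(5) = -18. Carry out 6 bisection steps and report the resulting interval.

m = 4.5, p(m) = -0.875 (−); new bracket [4, 4.5]
m = 4.25, p(m) = 5.671875 (+); new bracket [4.25, 4.5]
m = 4.375, p(m) = 2.556641 (+); new bracket [4.375, 4.5]
m = 4.4375, p(m) = 0.8811 (+); new bracket [4.4375, 4.5]
m = 4.46875, p(m) = 0.0132 (+); new bracket [4.46875, 4.5]
m = 4.484375, p(m) = -0.4283 (−); new bracket [4.46875, 4.484375]

[4.46875, 4.484375]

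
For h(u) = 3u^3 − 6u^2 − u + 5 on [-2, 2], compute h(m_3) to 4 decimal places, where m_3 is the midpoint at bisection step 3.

midpoint 0: h = 5 > 0 → [-2, 0]
midpoint -1: h = -3 < 0 → [-1, 0]
midpoint -0.5: h = 3.625 > 0 → [-1, -0.5]

3.6250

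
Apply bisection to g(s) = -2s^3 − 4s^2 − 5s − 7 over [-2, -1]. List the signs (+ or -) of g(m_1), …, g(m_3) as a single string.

m = -1.5, g(m) = -1.75 (−); new bracket [-2, -1.5]
m = -1.75, g(m) = 0.21875 (+); new bracket [-1.75, -1.5]
m = -1.625, g(m) = -0.855469 (−); new bracket [-1.75, -1.625]

-+-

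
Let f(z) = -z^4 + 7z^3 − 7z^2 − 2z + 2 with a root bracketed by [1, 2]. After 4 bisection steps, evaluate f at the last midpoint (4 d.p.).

z = 1.5 gives f = 1.8125, positive; keep [1, 1.5]
z = 1.25 gives f = -0.207031, negative; keep [1.25, 1.5]
z = 1.375 gives f = 0.638428, positive; keep [1.25, 1.375]
z = 1.3125 gives f = 0.1758, positive; keep [1.25, 1.3125]

0.1758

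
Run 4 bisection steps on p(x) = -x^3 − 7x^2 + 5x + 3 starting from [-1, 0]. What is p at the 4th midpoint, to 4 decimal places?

-0.4436

m = -0.5, p(m) = -1.125 (−); new bracket [-0.5, 0]
m = -0.25, p(m) = 1.328125 (+); new bracket [-0.5, -0.25]
m = -0.375, p(m) = 0.193359 (+); new bracket [-0.5, -0.375]
m = -0.4375, p(m) = -0.4436 (−); new bracket [-0.4375, -0.375]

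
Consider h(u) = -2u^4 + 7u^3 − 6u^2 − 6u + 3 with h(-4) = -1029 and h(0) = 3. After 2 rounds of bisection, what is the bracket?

[-1, 0]

u = -2 gives h = -97, negative; keep [-2, 0]
u = -1 gives h = -6, negative; keep [-1, 0]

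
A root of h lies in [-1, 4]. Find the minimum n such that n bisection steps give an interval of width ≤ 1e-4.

16

Width after n steps is 5/2^n. Need 2^n ≥ 5/1e-4 = 50000.
2^15 = 32768 < 50000 ≤ 2^16 = 65536, so n = 16.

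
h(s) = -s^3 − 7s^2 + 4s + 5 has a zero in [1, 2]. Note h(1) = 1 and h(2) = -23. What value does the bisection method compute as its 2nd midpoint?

1.25

s = 1.5 gives h = -8.125, negative; keep [1, 1.5]
s = 1.25 gives h = -2.890625, negative; keep [1, 1.25]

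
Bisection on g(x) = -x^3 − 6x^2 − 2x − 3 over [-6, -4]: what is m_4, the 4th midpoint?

g(-5) = -18 < 0, so the root lies in [-6, -5]
g(-5.5) = -7.125 < 0, so the root lies in [-6, -5.5]
g(-5.75) = 0.234375 > 0, so the root lies in [-5.75, -5.5]
g(-5.625) = -3.6152 < 0, so the root lies in [-5.75, -5.625]

-5.625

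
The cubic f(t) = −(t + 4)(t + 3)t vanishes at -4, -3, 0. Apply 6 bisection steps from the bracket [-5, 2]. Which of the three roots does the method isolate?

0

t = -1.5 gives f = 5.625, positive; keep [-1.5, 2]
t = 0.25 gives f = -3.453125, negative; keep [-1.5, 0.25]
t = -0.625 gives f = 5.009766, positive; keep [-0.625, 0.25]
t = -0.1875 gives f = 2.0105, positive; keep [-0.1875, 0.25]
t = 0.03125 gives f = -0.3819, negative; keep [-0.1875, 0.03125]
t = -0.078125 gives f = 0.8953, positive; keep [-0.078125, 0.03125]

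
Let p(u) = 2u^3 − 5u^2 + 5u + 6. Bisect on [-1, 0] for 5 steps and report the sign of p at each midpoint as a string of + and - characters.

+-+-+

p(-0.5) = 2 > 0, so the root lies in [-1, -0.5]
p(-0.75) = -1.40625 < 0, so the root lies in [-0.75, -0.5]
p(-0.625) = 0.433594 > 0, so the root lies in [-0.75, -0.625]
p(-0.6875) = -0.4507 < 0, so the root lies in [-0.6875, -0.625]
p(-0.65625) = 0.0002 > 0, so the root lies in [-0.6875, -0.65625]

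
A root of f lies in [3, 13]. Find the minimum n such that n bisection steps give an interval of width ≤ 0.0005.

15

Width after n steps is 10/2^n. Need 2^n ≥ 10/0.0005 = 20000.
2^14 = 16384 < 20000 ≤ 2^15 = 32768, so n = 15.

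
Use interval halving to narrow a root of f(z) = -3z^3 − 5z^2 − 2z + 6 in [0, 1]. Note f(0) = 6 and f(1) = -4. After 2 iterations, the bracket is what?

f(0.5) = 3.375 > 0, so the root lies in [0.5, 1]
f(0.75) = 0.421875 > 0, so the root lies in [0.75, 1]

[0.75, 1]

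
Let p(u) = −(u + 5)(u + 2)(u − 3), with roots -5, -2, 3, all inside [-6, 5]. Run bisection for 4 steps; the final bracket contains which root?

m = -0.5, p(m) = 23.625 (+); new bracket [-0.5, 5]
m = 2.25, p(m) = 23.109375 (+); new bracket [2.25, 5]
m = 3.625, p(m) = -30.322266 (−); new bracket [2.25, 3.625]
m = 2.9375, p(m) = 2.4495 (+); new bracket [2.9375, 3.625]

3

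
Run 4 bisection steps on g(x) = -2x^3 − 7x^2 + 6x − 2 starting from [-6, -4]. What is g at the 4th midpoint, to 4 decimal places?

5.2461

midpoint -5: g = 43 > 0 → [-5, -4]
midpoint -4.5: g = 11.5 > 0 → [-4.5, -4]
midpoint -4.25: g = -0.40625 < 0 → [-4.5, -4.25]
midpoint -4.375: g = 5.2461 > 0 → [-4.375, -4.25]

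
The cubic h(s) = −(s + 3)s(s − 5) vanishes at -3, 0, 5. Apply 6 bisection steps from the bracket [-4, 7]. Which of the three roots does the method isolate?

m = 1.5, h(m) = 23.625 (+); new bracket [1.5, 7]
m = 4.25, h(m) = 23.109375 (+); new bracket [4.25, 7]
m = 5.625, h(m) = -30.322266 (−); new bracket [4.25, 5.625]
m = 4.9375, h(m) = 2.4495 (+); new bracket [4.9375, 5.625]
m = 5.28125, h(m) = -12.3006 (−); new bracket [4.9375, 5.28125]
m = 5.109375, h(m) = -4.5318 (−); new bracket [4.9375, 5.109375]

5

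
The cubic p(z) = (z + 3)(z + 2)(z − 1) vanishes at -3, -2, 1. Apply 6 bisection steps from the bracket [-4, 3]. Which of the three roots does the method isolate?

midpoint -0.5: p = -5.625 < 0 → [-0.5, 3]
midpoint 1.25: p = 3.453125 > 0 → [-0.5, 1.25]
midpoint 0.375: p = -5.009766 < 0 → [0.375, 1.25]
midpoint 0.8125: p = -2.0105 < 0 → [0.8125, 1.25]
midpoint 1.03125: p = 0.3819 > 0 → [0.8125, 1.03125]
midpoint 0.921875: p = -0.8953 < 0 → [0.921875, 1.03125]

1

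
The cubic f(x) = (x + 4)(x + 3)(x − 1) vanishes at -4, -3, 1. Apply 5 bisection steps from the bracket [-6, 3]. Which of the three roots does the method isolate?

f(-1.5) = -9.375 < 0, so the root lies in [-1.5, 3]
f(0.75) = -4.453125 < 0, so the root lies in [0.75, 3]
f(1.875) = 25.060547 > 0, so the root lies in [0.75, 1.875]
f(1.3125) = 7.1594 > 0, so the root lies in [0.75, 1.3125]
f(1.03125) = 0.6338 > 0, so the root lies in [0.75, 1.03125]

1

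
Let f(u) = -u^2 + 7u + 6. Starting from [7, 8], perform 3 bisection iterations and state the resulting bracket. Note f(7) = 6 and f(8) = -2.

m = 7.5, f(m) = 2.25 (+); new bracket [7.5, 8]
m = 7.75, f(m) = 0.1875 (+); new bracket [7.75, 8]
m = 7.875, f(m) = -0.890625 (−); new bracket [7.75, 7.875]

[7.75, 7.875]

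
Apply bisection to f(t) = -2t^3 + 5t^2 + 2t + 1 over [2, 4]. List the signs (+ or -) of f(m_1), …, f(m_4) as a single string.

-+++

m = 3, f(m) = -2 (−); new bracket [2, 3]
m = 2.5, f(m) = 6 (+); new bracket [2.5, 3]
m = 2.75, f(m) = 2.71875 (+); new bracket [2.75, 3]
m = 2.875, f(m) = 0.5508 (+); new bracket [2.875, 3]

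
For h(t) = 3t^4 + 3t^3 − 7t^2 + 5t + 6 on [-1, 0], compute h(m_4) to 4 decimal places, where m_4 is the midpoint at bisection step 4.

0.7391

t = -0.5 gives h = 1.5625, positive; keep [-1, -0.5]
t = -0.75 gives h = -2.003906, negative; keep [-0.75, -0.5]
t = -0.625 gives h = -0.134033, negative; keep [-0.625, -0.5]
t = -0.5625 gives h = 0.7391, positive; keep [-0.625, -0.5625]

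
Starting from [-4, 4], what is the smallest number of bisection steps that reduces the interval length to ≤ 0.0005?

Width after n steps is 8/2^n. Need 2^n ≥ 8/0.0005 = 16000.
2^13 = 8192 < 16000 ≤ 2^14 = 16384, so n = 14.

14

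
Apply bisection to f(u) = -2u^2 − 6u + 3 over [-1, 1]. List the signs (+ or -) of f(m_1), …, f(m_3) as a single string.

+-+

f(0) = 3 > 0, so the root lies in [0, 1]
f(0.5) = -0.5 < 0, so the root lies in [0, 0.5]
f(0.25) = 1.375 > 0, so the root lies in [0.25, 0.5]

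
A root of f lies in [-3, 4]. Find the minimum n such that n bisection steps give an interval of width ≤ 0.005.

Width after n steps is 7/2^n. Need 2^n ≥ 7/0.005 = 1400.
2^10 = 1024 < 1400 ≤ 2^11 = 2048, so n = 11.

11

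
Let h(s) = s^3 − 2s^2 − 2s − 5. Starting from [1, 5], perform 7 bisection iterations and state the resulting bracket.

midpoint 3: h = -2 < 0 → [3, 5]
midpoint 4: h = 19 > 0 → [3, 4]
midpoint 3.5: h = 6.375 > 0 → [3, 3.5]
midpoint 3.25: h = 1.7031 > 0 → [3, 3.25]
midpoint 3.125: h = -0.2637 < 0 → [3.125, 3.25]
midpoint 3.1875: h = 0.6902 > 0 → [3.125, 3.1875]
midpoint 3.15625: h = 0.206 > 0 → [3.125, 3.15625]

[3.125, 3.15625]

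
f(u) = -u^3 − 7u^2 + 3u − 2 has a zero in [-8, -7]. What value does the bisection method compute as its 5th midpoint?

midpoint -7.5: f = 3.625 > 0 → [-7.5, -7]
midpoint -7.25: f = -10.609375 < 0 → [-7.5, -7.25]
midpoint -7.375: f = -3.728516 < 0 → [-7.5, -7.375]
midpoint -7.4375: f = -0.1116 < 0 → [-7.5, -7.4375]
midpoint -7.46875: f = 1.7417 > 0 → [-7.46875, -7.4375]

-7.46875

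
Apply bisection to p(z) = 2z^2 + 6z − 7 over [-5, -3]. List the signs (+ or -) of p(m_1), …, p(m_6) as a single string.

z = -4 gives p = 1, positive; keep [-4, -3]
z = -3.5 gives p = -3.5, negative; keep [-4, -3.5]
z = -3.75 gives p = -1.375, negative; keep [-4, -3.75]
z = -3.875 gives p = -0.2188, negative; keep [-4, -3.875]
z = -3.9375 gives p = 0.3828, positive; keep [-3.9375, -3.875]
z = -3.90625 gives p = 0.0801, positive; keep [-3.90625, -3.875]

+---++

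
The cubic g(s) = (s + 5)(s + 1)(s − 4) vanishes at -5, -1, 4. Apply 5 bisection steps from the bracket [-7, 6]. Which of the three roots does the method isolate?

s = -0.5 gives g = -10.125, negative; keep [-0.5, 6]
s = 2.75 gives g = -36.328125, negative; keep [2.75, 6]
s = 4.375 gives g = 18.896484, positive; keep [2.75, 4.375]
s = 3.5625 gives g = -17.0916, negative; keep [3.5625, 4.375]
s = 3.96875 gives g = -1.3926, negative; keep [3.96875, 4.375]

4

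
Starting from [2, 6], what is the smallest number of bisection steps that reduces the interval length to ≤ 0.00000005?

27

Width after n steps is 4/2^n. Need 2^n ≥ 4/0.00000005 = 80000000.
2^26 = 67108864 < 80000000 ≤ 2^27 = 134217728, so n = 27.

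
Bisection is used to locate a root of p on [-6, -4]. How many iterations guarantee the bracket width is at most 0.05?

6

Width after n steps is 2/2^n. Need 2^n ≥ 2/0.05 = 40.
2^5 = 32 < 40 ≤ 2^6 = 64, so n = 6.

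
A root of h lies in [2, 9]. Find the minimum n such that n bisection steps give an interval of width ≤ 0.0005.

14

Width after n steps is 7/2^n. Need 2^n ≥ 7/0.0005 = 14000.
2^13 = 8192 < 14000 ≤ 2^14 = 16384, so n = 14.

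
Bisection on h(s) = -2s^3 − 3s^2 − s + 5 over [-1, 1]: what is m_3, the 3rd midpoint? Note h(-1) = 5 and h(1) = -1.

midpoint 0: h = 5 > 0 → [0, 1]
midpoint 0.5: h = 3.5 > 0 → [0.5, 1]
midpoint 0.75: h = 1.71875 > 0 → [0.75, 1]

0.75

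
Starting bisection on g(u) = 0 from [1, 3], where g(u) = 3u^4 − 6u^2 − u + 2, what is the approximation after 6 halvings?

u = 2 gives g = 24, positive; keep [1, 2]
u = 1.5 gives g = 2.1875, positive; keep [1, 1.5]
u = 1.25 gives g = -1.300781, negative; keep [1.25, 1.5]
u = 1.375 gives g = 0.0046, positive; keep [1.25, 1.375]
u = 1.3125 gives g = -0.7458, negative; keep [1.3125, 1.375]
u = 1.34375 gives g = -0.3965, negative; keep [1.34375, 1.375]

1.34375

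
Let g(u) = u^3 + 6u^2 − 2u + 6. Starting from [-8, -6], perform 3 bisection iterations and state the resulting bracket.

u = -7 gives g = -29, negative; keep [-7, -6]
u = -6.5 gives g = -2.125, negative; keep [-6.5, -6]
u = -6.25 gives g = 8.734375, positive; keep [-6.5, -6.25]

[-6.5, -6.25]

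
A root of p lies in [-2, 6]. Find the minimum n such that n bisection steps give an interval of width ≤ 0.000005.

21

Width after n steps is 8/2^n. Need 2^n ≥ 8/0.000005 = 1600000.
2^20 = 1048576 < 1600000 ≤ 2^21 = 2097152, so n = 21.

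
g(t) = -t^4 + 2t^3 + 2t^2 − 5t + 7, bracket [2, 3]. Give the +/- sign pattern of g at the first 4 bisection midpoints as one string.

midpoint 2.5: g = -0.8125 < 0 → [2, 2.5]
midpoint 2.25: g = 3.027344 > 0 → [2.25, 2.5]
midpoint 2.375: g = 1.382568 > 0 → [2.375, 2.5]
midpoint 2.4375: g = 0.3594 > 0 → [2.4375, 2.5]

-+++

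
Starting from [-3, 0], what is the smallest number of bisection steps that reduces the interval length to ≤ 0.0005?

13

Width after n steps is 3/2^n. Need 2^n ≥ 3/0.0005 = 6000.
2^12 = 4096 < 6000 ≤ 2^13 = 8192, so n = 13.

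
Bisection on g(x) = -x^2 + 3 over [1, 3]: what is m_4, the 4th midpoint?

x = 2 gives g = -1, negative; keep [1, 2]
x = 1.5 gives g = 0.75, positive; keep [1.5, 2]
x = 1.75 gives g = -0.0625, negative; keep [1.5, 1.75]
x = 1.625 gives g = 0.3594, positive; keep [1.625, 1.75]

1.625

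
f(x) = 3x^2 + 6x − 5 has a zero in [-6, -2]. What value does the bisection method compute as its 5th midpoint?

midpoint -4: f = 19 > 0 → [-4, -2]
midpoint -3: f = 4 > 0 → [-3, -2]
midpoint -2.5: f = -1.25 < 0 → [-3, -2.5]
midpoint -2.75: f = 1.1875 > 0 → [-2.75, -2.5]
midpoint -2.625: f = -0.0781 < 0 → [-2.75, -2.625]

-2.625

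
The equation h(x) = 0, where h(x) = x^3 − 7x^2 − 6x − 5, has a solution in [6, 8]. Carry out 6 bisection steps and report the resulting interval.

[7.84375, 7.875]

m = 7, h(m) = -47 (−); new bracket [7, 8]
m = 7.5, h(m) = -21.875 (−); new bracket [7.5, 8]
m = 7.75, h(m) = -6.453125 (−); new bracket [7.75, 8]
m = 7.875, h(m) = 2.0137 (+); new bracket [7.75, 7.875]
m = 7.8125, h(m) = -2.2839 (−); new bracket [7.8125, 7.875]
m = 7.84375, h(m) = -0.1513 (−); new bracket [7.84375, 7.875]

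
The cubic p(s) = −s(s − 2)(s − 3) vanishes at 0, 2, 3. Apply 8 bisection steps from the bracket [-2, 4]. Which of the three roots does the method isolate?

0

s = 1 gives p = -2, negative; keep [-2, 1]
s = -0.5 gives p = 4.375, positive; keep [-0.5, 1]
s = 0.25 gives p = -1.203125, negative; keep [-0.5, 0.25]
s = -0.125 gives p = 0.8301, positive; keep [-0.125, 0.25]
s = 0.0625 gives p = -0.3557, negative; keep [-0.125, 0.0625]
s = -0.03125 gives p = 0.1924, positive; keep [-0.03125, 0.0625]
s = 0.015625 gives p = -0.0925, negative; keep [-0.03125, 0.015625]
s = -0.0078125 gives p = 0.0472, positive; keep [-0.0078125, 0.015625]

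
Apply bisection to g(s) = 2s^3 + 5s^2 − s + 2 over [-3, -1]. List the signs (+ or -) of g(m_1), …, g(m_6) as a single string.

m = -2, g(m) = 8 (+); new bracket [-3, -2]
m = -2.5, g(m) = 4.5 (+); new bracket [-3, -2.5]
m = -2.75, g(m) = 0.96875 (+); new bracket [-3, -2.75]
m = -2.875, g(m) = -1.3242 (−); new bracket [-2.875, -2.75]
m = -2.8125, g(m) = -0.1313 (−); new bracket [-2.8125, -2.75]
m = -2.78125, g(m) = 0.4301 (+); new bracket [-2.8125, -2.78125]

+++--+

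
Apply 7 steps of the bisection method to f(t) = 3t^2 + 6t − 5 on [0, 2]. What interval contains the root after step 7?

[0.625, 0.640625]

m = 1, f(m) = 4 (+); new bracket [0, 1]
m = 0.5, f(m) = -1.25 (−); new bracket [0.5, 1]
m = 0.75, f(m) = 1.1875 (+); new bracket [0.5, 0.75]
m = 0.625, f(m) = -0.0781 (−); new bracket [0.625, 0.75]
m = 0.6875, f(m) = 0.543 (+); new bracket [0.625, 0.6875]
m = 0.65625, f(m) = 0.2295 (+); new bracket [0.625, 0.65625]
m = 0.640625, f(m) = 0.075 (+); new bracket [0.625, 0.640625]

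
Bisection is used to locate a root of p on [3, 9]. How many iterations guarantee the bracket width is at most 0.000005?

21

Width after n steps is 6/2^n. Need 2^n ≥ 6/0.000005 = 1200000.
2^20 = 1048576 < 1200000 ≤ 2^21 = 2097152, so n = 21.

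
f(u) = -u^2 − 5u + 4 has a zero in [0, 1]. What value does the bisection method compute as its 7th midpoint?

0.6953125

midpoint 0.5: f = 1.25 > 0 → [0.5, 1]
midpoint 0.75: f = -0.3125 < 0 → [0.5, 0.75]
midpoint 0.625: f = 0.484375 > 0 → [0.625, 0.75]
midpoint 0.6875: f = 0.0898 > 0 → [0.6875, 0.75]
midpoint 0.71875: f = -0.1104 < 0 → [0.6875, 0.71875]
midpoint 0.703125: f = -0.01 < 0 → [0.6875, 0.703125]
midpoint 0.6953125: f = 0.04 > 0 → [0.6953125, 0.703125]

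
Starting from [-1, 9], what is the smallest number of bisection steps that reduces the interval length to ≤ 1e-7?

Width after n steps is 10/2^n. Need 2^n ≥ 10/1e-7 = 100000000.
2^26 = 67108864 < 100000000 ≤ 2^27 = 134217728, so n = 27.

27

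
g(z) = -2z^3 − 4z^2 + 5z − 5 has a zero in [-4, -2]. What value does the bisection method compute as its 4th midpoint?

z = -3 gives g = -2, negative; keep [-4, -3]
z = -3.5 gives g = 14.25, positive; keep [-3.5, -3]
z = -3.25 gives g = 5.15625, positive; keep [-3.25, -3]
z = -3.125 gives g = 1.3477, positive; keep [-3.125, -3]

-3.125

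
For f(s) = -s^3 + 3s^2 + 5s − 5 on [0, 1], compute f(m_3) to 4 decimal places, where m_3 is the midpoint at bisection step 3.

midpoint 0.5: f = -1.875 < 0 → [0.5, 1]
midpoint 0.75: f = 0.015625 > 0 → [0.5, 0.75]
midpoint 0.625: f = -0.947266 < 0 → [0.625, 0.75]

-0.9473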